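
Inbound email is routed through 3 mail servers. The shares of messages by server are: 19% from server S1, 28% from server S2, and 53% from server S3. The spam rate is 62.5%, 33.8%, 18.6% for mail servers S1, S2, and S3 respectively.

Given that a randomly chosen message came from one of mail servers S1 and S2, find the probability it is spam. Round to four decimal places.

P(S|J) ≈ 0.4540

Let J = {S1, S2}.
P(J) = 0.19 + 0.28 = 0.47.
P(S ∩ J) = 0.625·0.19 + 0.338·0.28 = 0.11875 + 0.09464 = 0.21339.
P(S | J) = 0.21339 / 0.47 = 0.454021…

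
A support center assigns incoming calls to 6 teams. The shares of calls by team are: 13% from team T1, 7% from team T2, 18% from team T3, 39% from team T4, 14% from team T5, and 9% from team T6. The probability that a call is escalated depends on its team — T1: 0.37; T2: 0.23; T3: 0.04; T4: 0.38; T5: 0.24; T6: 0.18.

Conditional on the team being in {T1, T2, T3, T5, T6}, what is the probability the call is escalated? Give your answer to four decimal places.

0.1987

Let S = {T1, T2, T3, T5, T6}.
P(S) = 0.13 + 0.07 + 0.18 + 0.14 + 0.09 = 0.61.
P(E ∩ S) = 0.37·0.13 + 0.23·0.07 + 0.04·0.18 + 0.24·0.14 + 0.18·0.09 = 0.0481 + 0.0161 + 0.0072 + 0.0336 + 0.0162 = 0.1212.
P(E | S) = 0.1212 / 0.61 = 0.198689…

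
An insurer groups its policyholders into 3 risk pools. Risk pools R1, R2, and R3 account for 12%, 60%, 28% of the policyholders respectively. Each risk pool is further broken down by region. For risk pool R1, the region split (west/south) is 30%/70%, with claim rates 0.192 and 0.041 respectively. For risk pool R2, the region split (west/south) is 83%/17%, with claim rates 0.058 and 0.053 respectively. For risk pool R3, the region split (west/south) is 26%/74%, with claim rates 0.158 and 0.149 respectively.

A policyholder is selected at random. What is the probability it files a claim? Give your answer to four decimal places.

P(C|R1) = 0.3·0.192 + 0.7·0.041 = 0.0576 + 0.0287 = 0.0863
P(C|R2) = 0.83·0.058 + 0.17·0.053 = 0.04814 + 0.00901 = 0.05715
P(C|R3) = 0.26·0.158 + 0.74·0.149 = 0.04108 + 0.11026 = 0.15134
Then overall,
P(C) = 0.12·0.0863 + 0.6·0.05715 + 0.28·0.15134
      = 0.010356 + 0.03429 + 0.0423752 = 0.0870212

P(C) ≈ 0.0870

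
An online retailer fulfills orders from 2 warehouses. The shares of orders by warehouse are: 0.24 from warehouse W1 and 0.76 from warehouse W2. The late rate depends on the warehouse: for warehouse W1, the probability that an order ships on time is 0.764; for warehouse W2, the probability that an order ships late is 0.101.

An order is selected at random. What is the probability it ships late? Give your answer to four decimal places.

P(L) ≈ 0.1334

P(L|W1) = 1 − 0.764 = 0.236.
P(L) = P(L|W1)·P(W1) + P(L|W2)·P(W2)
      = 0.236·0.24 + 0.101·0.76
      = 0.05664 + 0.07676 = 0.1334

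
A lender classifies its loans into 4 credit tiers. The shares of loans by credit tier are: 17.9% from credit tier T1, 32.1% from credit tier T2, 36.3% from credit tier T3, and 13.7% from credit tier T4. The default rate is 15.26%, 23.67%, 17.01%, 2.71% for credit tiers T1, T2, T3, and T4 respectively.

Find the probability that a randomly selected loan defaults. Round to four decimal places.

0.1688

Using total probability over the partition,
P(D) = P(D|T1)·P(T1) + P(D|T2)·P(T2) + P(D|T3)·P(T3) + P(D|T4)·P(T4)
      = 0.1526·0.179 + 0.2367·0.321 + 0.1701·0.363 + 0.0271·0.137
      = 0.0273154 + 0.0759807 + 0.0617463 + 0.0037127 = 0.1687551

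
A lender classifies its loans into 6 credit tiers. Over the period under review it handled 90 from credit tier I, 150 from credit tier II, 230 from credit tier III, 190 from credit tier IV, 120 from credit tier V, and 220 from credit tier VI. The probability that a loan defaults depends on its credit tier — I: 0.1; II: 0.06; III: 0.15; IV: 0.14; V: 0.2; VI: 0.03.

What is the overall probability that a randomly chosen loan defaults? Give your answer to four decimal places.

Total: 90 + 150 + 230 + 190 + 120 + 220 = 1000.
P(I) = 90/1000 = 0.09. P(II) = 150/1000 = 0.15. P(III) = 230/1000 = 0.23. P(IV) = 190/1000 = 0.19. P(V) = 120/1000 = 0.12. P(VI) = 220/1000 = 0.22.
P(D) = P(D|I)·P(I) + P(D|II)·P(II) + P(D|III)·P(III) + P(D|IV)·P(IV) + P(D|V)·P(V) + P(D|VI)·P(VI)
      = 0.1·0.09 + 0.06·0.15 + 0.15·0.23 + 0.14·0.19 + 0.2·0.12 + 0.03·0.22
      = 0.009 + 0.009 + 0.0345 + 0.0266 + 0.024 + 0.0066 = 0.1097

0.1097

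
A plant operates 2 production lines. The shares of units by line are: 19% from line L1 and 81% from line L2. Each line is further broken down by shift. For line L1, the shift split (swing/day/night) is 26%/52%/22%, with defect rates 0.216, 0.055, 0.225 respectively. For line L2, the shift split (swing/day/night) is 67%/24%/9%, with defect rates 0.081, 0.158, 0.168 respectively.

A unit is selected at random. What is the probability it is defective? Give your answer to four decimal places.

0.1124

P(D|L1) = 0.26·0.216 + 0.52·0.055 + 0.22·0.225 = 0.05616 + 0.0286 + 0.0495 = 0.13426
P(D|L2) = 0.67·0.081 + 0.24·0.158 + 0.09·0.168 = 0.05427 + 0.03792 + 0.01512 = 0.10731
Then overall,
P(D) = 0.19·0.13426 + 0.81·0.10731
      = 0.0255094 + 0.0869211 = 0.1124305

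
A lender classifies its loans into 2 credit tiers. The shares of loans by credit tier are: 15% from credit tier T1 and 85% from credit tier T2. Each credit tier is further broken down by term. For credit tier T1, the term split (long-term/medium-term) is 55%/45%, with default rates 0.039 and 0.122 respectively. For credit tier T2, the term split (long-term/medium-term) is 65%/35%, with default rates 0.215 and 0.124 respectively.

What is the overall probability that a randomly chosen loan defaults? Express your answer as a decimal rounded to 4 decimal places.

P(D|T1) = 0.55·0.039 + 0.45·0.122 = 0.02145 + 0.0549 = 0.07635
P(D|T2) = 0.65·0.215 + 0.35·0.124 = 0.13975 + 0.0434 = 0.18315
By total probability over the outer partition,
P(D) = 0.15·0.07635 + 0.85·0.18315
      = 0.0114525 + 0.1556775 = 0.16713

P(D) ≈ 0.1671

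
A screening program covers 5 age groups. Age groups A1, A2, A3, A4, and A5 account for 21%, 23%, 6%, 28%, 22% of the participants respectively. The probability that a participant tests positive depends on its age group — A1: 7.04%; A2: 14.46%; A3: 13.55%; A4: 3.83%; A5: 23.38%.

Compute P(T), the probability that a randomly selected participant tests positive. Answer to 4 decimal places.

Using total probability over the partition,
P(T) = P(T|A1)·P(A1) + P(T|A2)·P(A2) + P(T|A3)·P(A3) + P(T|A4)·P(A4) + P(T|A5)·P(A5)
      = 0.0704·0.21 + 0.1446·0.23 + 0.1355·0.06 + 0.0383·0.28 + 0.2338·0.22
      = 0.014784 + 0.033258 + 0.00813 + 0.010724 + 0.051436 = 0.118332

0.1183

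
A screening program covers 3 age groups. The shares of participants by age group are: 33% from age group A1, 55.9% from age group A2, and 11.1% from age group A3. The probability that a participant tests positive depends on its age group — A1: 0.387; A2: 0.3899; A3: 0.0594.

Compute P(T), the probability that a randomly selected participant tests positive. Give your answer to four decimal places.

P(T) = P(T|A1)·P(A1) + P(T|A2)·P(A2) + P(T|A3)·P(A3)
      = 0.387·0.33 + 0.3899·0.559 + 0.0594·0.111
      = 0.12771 + 0.2179541 + 0.0065934 = 0.3522575

P(T) ≈ 0.3523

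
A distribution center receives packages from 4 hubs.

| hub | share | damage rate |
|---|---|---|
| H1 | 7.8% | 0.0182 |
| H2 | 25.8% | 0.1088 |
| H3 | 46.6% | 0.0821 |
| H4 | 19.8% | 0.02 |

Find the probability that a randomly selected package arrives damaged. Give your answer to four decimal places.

0.0717

P(D) = P(D|H1)·P(H1) + P(D|H2)·P(H2) + P(D|H3)·P(H3) + P(D|H4)·P(H4)
      = 0.0182·0.078 + 0.1088·0.258 + 0.0821·0.466 + 0.02·0.198
      = 0.0014196 + 0.0280704 + 0.0382586 + 0.00396 = 0.0717086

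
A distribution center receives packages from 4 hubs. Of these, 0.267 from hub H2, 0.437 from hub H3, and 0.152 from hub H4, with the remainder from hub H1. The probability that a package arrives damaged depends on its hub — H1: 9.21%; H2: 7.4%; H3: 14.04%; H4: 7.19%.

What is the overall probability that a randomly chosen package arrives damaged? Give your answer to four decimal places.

P(D) ≈ 0.1053

P(H1) = 1 − (0.267 + 0.437 + 0.152) = 0.144.
P(D) = P(D|H1)·P(H1) + P(D|H2)·P(H2) + P(D|H3)·P(H3) + P(D|H4)·P(H4)
      = 0.0921·0.144 + 0.074·0.267 + 0.1404·0.437 + 0.0719·0.152
      = 0.0132624 + 0.019758 + 0.0613548 + 0.0109288 = 0.105304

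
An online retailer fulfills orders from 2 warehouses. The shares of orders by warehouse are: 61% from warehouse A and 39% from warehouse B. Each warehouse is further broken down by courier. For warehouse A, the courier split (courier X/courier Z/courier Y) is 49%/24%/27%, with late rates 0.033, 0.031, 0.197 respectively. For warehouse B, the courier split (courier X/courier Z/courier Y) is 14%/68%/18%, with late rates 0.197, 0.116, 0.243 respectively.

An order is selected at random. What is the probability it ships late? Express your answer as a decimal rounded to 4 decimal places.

P(L|A) = 0.49·0.033 + 0.24·0.031 + 0.27·0.197 = 0.01617 + 0.00744 + 0.05319 = 0.0768
P(L|B) = 0.14·0.197 + 0.68·0.116 + 0.18·0.243 = 0.02758 + 0.07888 + 0.04374 = 0.1502
By total probability over the outer partition,
P(L) = 0.61·0.0768 + 0.39·0.1502
      = 0.046848 + 0.058578 = 0.105426

0.1054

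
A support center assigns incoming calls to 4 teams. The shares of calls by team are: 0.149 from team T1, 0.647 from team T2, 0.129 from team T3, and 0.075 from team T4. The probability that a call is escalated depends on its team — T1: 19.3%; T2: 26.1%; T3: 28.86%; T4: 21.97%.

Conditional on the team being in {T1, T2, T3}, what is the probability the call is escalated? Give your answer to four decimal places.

Let S = {T1, T2, T3}.
P(S) = 0.149 + 0.647 + 0.129 = 0.925.
P(E ∩ S) = 0.193·0.149 + 0.261·0.647 + 0.2886·0.129 = 0.028757 + 0.168867 + 0.0372294 = 0.2348534.
P(E | S) = 0.2348534 / 0.925 = 0.253896…

P(E|S) ≈ 0.2539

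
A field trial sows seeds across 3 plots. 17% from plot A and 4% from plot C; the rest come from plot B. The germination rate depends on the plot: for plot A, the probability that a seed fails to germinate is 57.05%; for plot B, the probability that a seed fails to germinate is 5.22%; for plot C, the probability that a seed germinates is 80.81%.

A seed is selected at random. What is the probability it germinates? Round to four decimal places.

P(G) ≈ 0.8541

P(B) = 1 − (0.17 + 0.04) = 0.79.
P(G|A) = 1 − 0.5705 = 0.4295.
P(G|B) = 1 − 0.0522 = 0.9478.
P(G) = P(G|A)·P(A) + P(G|B)·P(B) + P(G|C)·P(C)
      = 0.4295·0.17 + 0.9478·0.79 + 0.8081·0.04
      = 0.073015 + 0.748762 + 0.032324 = 0.854101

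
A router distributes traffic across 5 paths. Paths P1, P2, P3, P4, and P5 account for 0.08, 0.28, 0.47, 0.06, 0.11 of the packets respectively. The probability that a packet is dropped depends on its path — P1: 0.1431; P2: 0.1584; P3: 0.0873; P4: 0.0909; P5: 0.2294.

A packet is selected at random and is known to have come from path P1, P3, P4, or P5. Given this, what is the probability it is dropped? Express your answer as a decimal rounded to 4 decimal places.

0.1155

Let S = {P1, P3, P4, P5}.
P(S) = 0.08 + 0.47 + 0.06 + 0.11 = 0.72.
P(L ∩ S) = 0.1431·0.08 + 0.0873·0.47 + 0.0909·0.06 + 0.2294·0.11 = 0.011448 + 0.041031 + 0.005454 + 0.025234 = 0.083167.
P(L | S) = 0.083167 / 0.72 = 0.115510…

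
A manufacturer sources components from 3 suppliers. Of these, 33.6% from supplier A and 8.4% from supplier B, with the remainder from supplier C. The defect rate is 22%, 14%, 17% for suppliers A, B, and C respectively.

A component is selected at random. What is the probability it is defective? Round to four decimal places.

0.1843

P(C) = 1 − (0.336 + 0.084) = 0.58.
Using total probability over the partition,
P(D) = P(D|A)·P(A) + P(D|B)·P(B) + P(D|C)·P(C)
      = 0.22·0.336 + 0.14·0.084 + 0.17·0.58
      = 0.07392 + 0.01176 + 0.0986 = 0.18428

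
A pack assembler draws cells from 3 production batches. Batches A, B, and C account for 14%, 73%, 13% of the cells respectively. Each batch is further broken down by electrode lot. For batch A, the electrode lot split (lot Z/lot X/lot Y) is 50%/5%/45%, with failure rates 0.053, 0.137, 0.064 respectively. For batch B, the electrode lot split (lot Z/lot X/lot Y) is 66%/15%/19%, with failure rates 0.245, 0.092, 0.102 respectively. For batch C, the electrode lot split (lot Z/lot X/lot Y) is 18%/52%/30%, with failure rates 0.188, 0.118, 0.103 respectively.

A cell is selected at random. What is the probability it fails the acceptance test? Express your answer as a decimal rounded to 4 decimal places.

P(F|A) = 0.5·0.053 + 0.05·0.137 + 0.45·0.064 = 0.0265 + 0.00685 + 0.0288 = 0.06215
P(F|B) = 0.66·0.245 + 0.15·0.092 + 0.19·0.102 = 0.1617 + 0.0138 + 0.01938 = 0.19488
P(F|C) = 0.18·0.188 + 0.52·0.118 + 0.3·0.103 = 0.03384 + 0.06136 + 0.0309 = 0.1261
Then overall,
P(F) = 0.14·0.06215 + 0.73·0.19488 + 0.13·0.1261
      = 0.008701 + 0.1422624 + 0.016393 = 0.1673564

0.1674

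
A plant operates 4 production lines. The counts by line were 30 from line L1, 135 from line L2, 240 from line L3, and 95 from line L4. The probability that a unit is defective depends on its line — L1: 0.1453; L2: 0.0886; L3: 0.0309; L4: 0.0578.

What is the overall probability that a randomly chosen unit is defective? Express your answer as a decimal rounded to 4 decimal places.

Total: 30 + 135 + 240 + 95 = 500.
P(L1) = 30/500 = 0.06. P(L2) = 135/500 = 0.27. P(L3) = 240/500 = 0.48. P(L4) = 95/500 = 0.19.
By the law of total probability,
P(D) = P(D|L1)·P(L1) + P(D|L2)·P(L2) + P(D|L3)·P(L3) + P(D|L4)·P(L4)
      = 0.1453·0.06 + 0.0886·0.27 + 0.0309·0.48 + 0.0578·0.19
      = 0.008718 + 0.023922 + 0.014832 + 0.010982 = 0.058454

0.0585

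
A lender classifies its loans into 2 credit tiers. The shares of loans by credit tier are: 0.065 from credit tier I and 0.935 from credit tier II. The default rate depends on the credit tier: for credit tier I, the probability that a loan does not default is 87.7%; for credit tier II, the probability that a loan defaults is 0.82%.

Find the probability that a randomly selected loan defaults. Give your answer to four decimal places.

P(D) ≈ 0.0157

P(D|I) = 1 − 0.877 = 0.123.
Using total probability over the partition,
P(D) = P(D|I)·P(I) + P(D|II)·P(II)
      = 0.123·0.065 + 0.0082·0.935
      = 0.007995 + 0.007667 = 0.015662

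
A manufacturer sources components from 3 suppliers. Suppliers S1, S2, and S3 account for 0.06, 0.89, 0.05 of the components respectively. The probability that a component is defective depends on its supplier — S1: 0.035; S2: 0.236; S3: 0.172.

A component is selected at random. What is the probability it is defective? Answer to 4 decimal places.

P(D) = P(D|S1)·P(S1) + P(D|S2)·P(S2) + P(D|S3)·P(S3)
      = 0.035·0.06 + 0.236·0.89 + 0.172·0.05
      = 0.0021 + 0.21004 + 0.0086 = 0.22074

P(D) ≈ 0.2207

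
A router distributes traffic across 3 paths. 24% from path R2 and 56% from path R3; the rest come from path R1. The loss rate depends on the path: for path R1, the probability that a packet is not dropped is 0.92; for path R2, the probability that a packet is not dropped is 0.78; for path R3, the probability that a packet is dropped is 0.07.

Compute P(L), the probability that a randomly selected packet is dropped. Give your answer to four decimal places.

P(R1) = 1 − (0.24 + 0.56) = 0.2.
P(L|R1) = 1 − 0.92 = 0.08.
P(L|R2) = 1 − 0.78 = 0.22.
P(L) = P(L|R1)·P(R1) + P(L|R2)·P(R2) + P(L|R3)·P(R3)
      = 0.08·0.2 + 0.22·0.24 + 0.07·0.56
      = 0.016 + 0.0528 + 0.0392 = 0.108

P(L) ≈ 0.1080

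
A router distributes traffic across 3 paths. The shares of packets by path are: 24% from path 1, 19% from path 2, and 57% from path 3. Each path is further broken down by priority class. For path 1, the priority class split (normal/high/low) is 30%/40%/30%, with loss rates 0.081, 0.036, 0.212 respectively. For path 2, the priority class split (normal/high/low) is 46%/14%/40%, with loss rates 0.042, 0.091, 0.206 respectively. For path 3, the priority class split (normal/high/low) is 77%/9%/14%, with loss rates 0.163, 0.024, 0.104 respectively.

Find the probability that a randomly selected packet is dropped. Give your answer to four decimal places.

P(L|1) = 0.3·0.081 + 0.4·0.036 + 0.3·0.212 = 0.0243 + 0.0144 + 0.0636 = 0.1023
P(L|2) = 0.46·0.042 + 0.14·0.091 + 0.4·0.206 = 0.01932 + 0.01274 + 0.0824 = 0.11446
P(L|3) = 0.77·0.163 + 0.09·0.024 + 0.14·0.104 = 0.12551 + 0.00216 + 0.01456 = 0.14223
By total probability over the outer partition,
P(L) = 0.24·0.1023 + 0.19·0.11446 + 0.57·0.14223
      = 0.024552 + 0.0217474 + 0.0810711 = 0.1273705

0.1274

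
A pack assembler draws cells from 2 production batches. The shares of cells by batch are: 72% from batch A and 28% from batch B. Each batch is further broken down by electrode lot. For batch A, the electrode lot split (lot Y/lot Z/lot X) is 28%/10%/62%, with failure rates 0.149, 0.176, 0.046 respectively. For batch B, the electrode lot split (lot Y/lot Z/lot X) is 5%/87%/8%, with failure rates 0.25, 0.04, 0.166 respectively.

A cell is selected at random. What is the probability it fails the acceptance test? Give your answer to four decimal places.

P(F|A) = 0.28·0.149 + 0.1·0.176 + 0.62·0.046 = 0.04172 + 0.0176 + 0.02852 = 0.08784
P(F|B) = 0.05·0.25 + 0.87·0.04 + 0.08·0.166 = 0.0125 + 0.0348 + 0.01328 = 0.06058
Then overall,
P(F) = 0.72·0.08784 + 0.28·0.06058
      = 0.0632448 + 0.0169624 = 0.0802072

0.0802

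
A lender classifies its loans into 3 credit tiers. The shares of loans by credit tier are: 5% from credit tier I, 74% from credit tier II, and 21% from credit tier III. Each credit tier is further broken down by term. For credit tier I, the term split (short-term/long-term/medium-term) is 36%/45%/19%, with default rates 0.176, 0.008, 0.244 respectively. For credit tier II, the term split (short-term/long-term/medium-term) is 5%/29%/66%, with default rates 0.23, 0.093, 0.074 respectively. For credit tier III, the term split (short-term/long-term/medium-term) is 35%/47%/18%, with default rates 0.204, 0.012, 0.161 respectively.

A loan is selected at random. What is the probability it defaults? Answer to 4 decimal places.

P(D) ≈ 0.0925

P(D|I) = 0.36·0.176 + 0.45·0.008 + 0.19·0.244 = 0.06336 + 0.0036 + 0.04636 = 0.11332
P(D|II) = 0.05·0.23 + 0.29·0.093 + 0.66·0.074 = 0.0115 + 0.02697 + 0.04884 = 0.08731
P(D|III) = 0.35·0.204 + 0.47·0.012 + 0.18·0.161 = 0.0714 + 0.00564 + 0.02898 = 0.10602
Then overall,
P(D) = 0.05·0.11332 + 0.74·0.08731 + 0.21·0.10602
      = 0.005666 + 0.0646094 + 0.0222642 = 0.0925396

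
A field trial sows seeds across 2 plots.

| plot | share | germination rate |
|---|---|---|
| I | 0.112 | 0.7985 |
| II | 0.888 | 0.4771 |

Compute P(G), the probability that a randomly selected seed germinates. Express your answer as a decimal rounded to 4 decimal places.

P(G) ≈ 0.5131

P(G) = P(G|I)·P(I) + P(G|II)·P(II)
      = 0.7985·0.112 + 0.4771·0.888
      = 0.089432 + 0.4236648 = 0.5130968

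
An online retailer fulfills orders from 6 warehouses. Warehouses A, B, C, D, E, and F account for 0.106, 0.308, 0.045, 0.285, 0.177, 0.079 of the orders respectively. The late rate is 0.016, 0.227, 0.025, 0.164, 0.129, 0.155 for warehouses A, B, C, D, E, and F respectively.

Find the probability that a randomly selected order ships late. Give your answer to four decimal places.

P(L) = P(L|A)·P(A) + P(L|B)·P(B) + P(L|C)·P(C) + P(L|D)·P(D) + P(L|E)·P(E) + P(L|F)·P(F)
      = 0.016·0.106 + 0.227·0.308 + 0.025·0.045 + 0.164·0.285 + 0.129·0.177 + 0.155·0.079
      = 0.001696 + 0.069916 + 0.001125 + 0.04674 + 0.022833 + 0.012245 = 0.154555

0.1546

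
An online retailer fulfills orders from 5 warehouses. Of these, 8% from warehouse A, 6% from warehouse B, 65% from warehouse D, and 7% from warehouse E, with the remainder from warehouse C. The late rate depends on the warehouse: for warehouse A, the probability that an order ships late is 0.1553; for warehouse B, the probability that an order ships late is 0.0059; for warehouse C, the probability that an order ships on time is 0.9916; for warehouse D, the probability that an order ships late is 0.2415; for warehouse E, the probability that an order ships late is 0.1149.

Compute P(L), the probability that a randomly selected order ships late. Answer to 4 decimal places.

P(L) ≈ 0.1790

P(C) = 1 − (0.08 + 0.06 + 0.65 + 0.07) = 0.14.
P(L|C) = 1 − 0.9916 = 0.0084.
By the law of total probability,
P(L) = P(L|A)·P(A) + P(L|B)·P(B) + P(L|C)·P(C) + P(L|D)·P(D) + P(L|E)·P(E)
      = 0.1553·0.08 + 0.0059·0.06 + 0.0084·0.14 + 0.2415·0.65 + 0.1149·0.07
      = 0.012424 + 0.000354 + 0.001176 + 0.156975 + 0.008043 = 0.178972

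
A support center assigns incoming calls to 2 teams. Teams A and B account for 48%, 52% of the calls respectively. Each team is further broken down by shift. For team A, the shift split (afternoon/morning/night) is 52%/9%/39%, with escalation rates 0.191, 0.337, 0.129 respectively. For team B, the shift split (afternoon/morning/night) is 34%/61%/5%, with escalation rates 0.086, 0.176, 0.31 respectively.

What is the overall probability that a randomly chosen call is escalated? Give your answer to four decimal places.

P(E|A) = 0.52·0.191 + 0.09·0.337 + 0.39·0.129 = 0.09932 + 0.03033 + 0.05031 = 0.17996
P(E|B) = 0.34·0.086 + 0.61·0.176 + 0.05·0.31 = 0.02924 + 0.10736 + 0.0155 = 0.1521
Then overall,
P(E) = 0.48·0.17996 + 0.52·0.1521
      = 0.0863808 + 0.079092 = 0.1654728

0.1655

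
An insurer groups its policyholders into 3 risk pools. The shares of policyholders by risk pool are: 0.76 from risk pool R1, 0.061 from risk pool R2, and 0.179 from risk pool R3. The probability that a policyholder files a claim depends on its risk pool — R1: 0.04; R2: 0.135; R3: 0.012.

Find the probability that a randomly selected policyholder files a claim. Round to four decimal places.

0.0408

By the law of total probability,
P(C) = P(C|R1)·P(R1) + P(C|R2)·P(R2) + P(C|R3)·P(R3)
      = 0.04·0.76 + 0.135·0.061 + 0.012·0.179
      = 0.0304 + 0.008235 + 0.002148 = 0.040783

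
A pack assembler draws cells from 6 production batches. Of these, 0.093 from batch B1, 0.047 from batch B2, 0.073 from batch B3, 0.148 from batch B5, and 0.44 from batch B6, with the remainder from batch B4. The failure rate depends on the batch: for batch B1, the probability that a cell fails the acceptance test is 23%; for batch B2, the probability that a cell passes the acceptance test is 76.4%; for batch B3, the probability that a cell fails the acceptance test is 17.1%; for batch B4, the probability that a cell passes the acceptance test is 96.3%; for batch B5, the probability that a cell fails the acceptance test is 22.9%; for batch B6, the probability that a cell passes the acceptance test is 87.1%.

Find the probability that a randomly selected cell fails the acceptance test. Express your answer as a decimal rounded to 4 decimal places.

P(B4) = 1 − (0.093 + 0.047 + 0.073 + 0.148 + 0.44) = 0.199.
P(F|B2) = 1 − 0.764 = 0.236.
P(F|B4) = 1 − 0.963 = 0.037.
P(F|B6) = 1 − 0.871 = 0.129.
Using total probability over the partition,
P(F) = P(F|B1)·P(B1) + P(F|B2)·P(B2) + P(F|B3)·P(B3) + P(F|B4)·P(B4) + P(F|B5)·P(B5) + P(F|B6)·P(B6)
      = 0.23·0.093 + 0.236·0.047 + 0.171·0.073 + 0.037·0.199 + 0.229·0.148 + 0.129·0.44
      = 0.02139 + 0.011092 + 0.012483 + 0.007363 + 0.033892 + 0.05676 = 0.14298

0.1430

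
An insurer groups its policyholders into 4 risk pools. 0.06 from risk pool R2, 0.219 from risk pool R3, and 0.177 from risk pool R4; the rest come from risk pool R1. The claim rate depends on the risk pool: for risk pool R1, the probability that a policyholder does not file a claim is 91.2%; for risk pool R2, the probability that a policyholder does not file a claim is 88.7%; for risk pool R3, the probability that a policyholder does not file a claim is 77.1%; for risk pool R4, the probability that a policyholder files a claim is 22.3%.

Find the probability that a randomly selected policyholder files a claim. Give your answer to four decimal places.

P(R1) = 1 − (0.06 + 0.219 + 0.177) = 0.544.
P(C|R1) = 1 − 0.912 = 0.088.
P(C|R2) = 1 − 0.887 = 0.113.
P(C|R3) = 1 − 0.771 = 0.229.
Using total probability over the partition,
P(C) = P(C|R1)·P(R1) + P(C|R2)·P(R2) + P(C|R3)·P(R3) + P(C|R4)·P(R4)
      = 0.088·0.544 + 0.113·0.06 + 0.229·0.219 + 0.223·0.177
      = 0.047872 + 0.00678 + 0.050151 + 0.039471 = 0.144274

0.1443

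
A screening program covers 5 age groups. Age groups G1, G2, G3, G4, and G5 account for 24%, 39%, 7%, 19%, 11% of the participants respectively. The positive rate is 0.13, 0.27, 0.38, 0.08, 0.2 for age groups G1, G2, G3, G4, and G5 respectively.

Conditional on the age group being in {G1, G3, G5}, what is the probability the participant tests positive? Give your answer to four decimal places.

0.1900

Let S = {G1, G3, G5}.
P(S) = 0.24 + 0.07 + 0.11 = 0.42.
P(T ∩ S) = 0.13·0.24 + 0.38·0.07 + 0.2·0.11 = 0.0312 + 0.0266 + 0.022 = 0.0798.
P(T | S) = 0.0798 / 0.42 = 0.190000…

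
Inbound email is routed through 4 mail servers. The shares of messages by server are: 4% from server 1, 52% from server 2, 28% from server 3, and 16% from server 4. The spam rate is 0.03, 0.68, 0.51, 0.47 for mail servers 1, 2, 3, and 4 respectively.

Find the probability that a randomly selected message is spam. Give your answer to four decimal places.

P(S) ≈ 0.5728

P(S) = P(S|1)·P(1) + P(S|2)·P(2) + P(S|3)·P(3) + P(S|4)·P(4)
      = 0.03·0.04 + 0.68·0.52 + 0.51·0.28 + 0.47·0.16
      = 0.0012 + 0.3536 + 0.1428 + 0.0752 = 0.5728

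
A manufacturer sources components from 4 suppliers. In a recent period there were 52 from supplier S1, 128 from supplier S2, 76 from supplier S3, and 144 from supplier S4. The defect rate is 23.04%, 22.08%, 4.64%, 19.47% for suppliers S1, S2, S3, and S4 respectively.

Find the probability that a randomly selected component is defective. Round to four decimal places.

0.1795

Total: 52 + 128 + 76 + 144 = 400.
P(S1) = 52/400 = 0.13. P(S2) = 128/400 = 0.32. P(S3) = 76/400 = 0.19. P(S4) = 144/400 = 0.36.
Using total probability over the partition,
P(D) = P(D|S1)·P(S1) + P(D|S2)·P(S2) + P(D|S3)·P(S3) + P(D|S4)·P(S4)
      = 0.2304·0.13 + 0.2208·0.32 + 0.0464·0.19 + 0.1947·0.36
      = 0.029952 + 0.070656 + 0.008816 + 0.070092 = 0.179516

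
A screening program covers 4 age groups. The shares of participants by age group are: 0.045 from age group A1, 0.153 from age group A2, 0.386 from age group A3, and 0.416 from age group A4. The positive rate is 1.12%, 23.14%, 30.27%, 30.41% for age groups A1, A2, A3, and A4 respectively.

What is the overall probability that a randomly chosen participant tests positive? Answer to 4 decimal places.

Using total probability over the partition,
P(T) = P(T|A1)·P(A1) + P(T|A2)·P(A2) + P(T|A3)·P(A3) + P(T|A4)·P(A4)
      = 0.0112·0.045 + 0.2314·0.153 + 0.3027·0.386 + 0.3041·0.416
      = 0.000504 + 0.0354042 + 0.1168422 + 0.1265056 = 0.279256

0.2793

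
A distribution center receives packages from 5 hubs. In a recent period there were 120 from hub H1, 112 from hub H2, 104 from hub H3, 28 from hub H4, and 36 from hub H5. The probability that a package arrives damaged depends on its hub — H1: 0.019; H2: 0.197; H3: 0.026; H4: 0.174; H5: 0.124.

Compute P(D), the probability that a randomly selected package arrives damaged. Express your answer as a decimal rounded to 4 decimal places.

0.0910

Total: 120 + 112 + 104 + 28 + 36 = 400.
P(H1) = 120/400 = 0.3. P(H2) = 112/400 = 0.28. P(H3) = 104/400 = 0.26. P(H4) = 28/400 = 0.07. P(H5) = 36/400 = 0.09.
Using total probability over the partition,
P(D) = P(D|H1)·P(H1) + P(D|H2)·P(H2) + P(D|H3)·P(H3) + P(D|H4)·P(H4) + P(D|H5)·P(H5)
      = 0.019·0.3 + 0.197·0.28 + 0.026·0.26 + 0.174·0.07 + 0.124·0.09
      = 0.0057 + 0.05516 + 0.00676 + 0.01218 + 0.01116 = 0.09096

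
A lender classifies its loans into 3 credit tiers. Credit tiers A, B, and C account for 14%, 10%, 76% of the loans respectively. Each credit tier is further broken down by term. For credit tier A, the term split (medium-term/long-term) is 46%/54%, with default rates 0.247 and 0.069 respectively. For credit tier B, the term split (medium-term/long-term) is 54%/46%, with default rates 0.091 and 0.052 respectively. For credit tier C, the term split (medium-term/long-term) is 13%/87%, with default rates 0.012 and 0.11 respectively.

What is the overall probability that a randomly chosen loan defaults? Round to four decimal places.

P(D|A) = 0.46·0.247 + 0.54·0.069 = 0.11362 + 0.03726 = 0.15088
P(D|B) = 0.54·0.091 + 0.46·0.052 = 0.04914 + 0.02392 = 0.07306
P(D|C) = 0.13·0.012 + 0.87·0.11 = 0.00156 + 0.0957 = 0.09726
By total probability over the outer partition,
P(D) = 0.14·0.15088 + 0.1·0.07306 + 0.76·0.09726
      = 0.0211232 + 0.007306 + 0.0739176 = 0.1023468

P(D) ≈ 0.1023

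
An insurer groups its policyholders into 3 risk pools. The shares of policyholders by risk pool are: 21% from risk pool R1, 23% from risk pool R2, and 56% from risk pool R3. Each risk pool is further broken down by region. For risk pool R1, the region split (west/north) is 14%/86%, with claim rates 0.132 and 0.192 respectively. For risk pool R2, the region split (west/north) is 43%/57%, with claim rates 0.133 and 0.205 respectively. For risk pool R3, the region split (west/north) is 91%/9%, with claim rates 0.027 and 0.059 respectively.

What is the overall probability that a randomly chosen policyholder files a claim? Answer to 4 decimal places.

P(C) ≈ 0.0953

P(C|R1) = 0.14·0.132 + 0.86·0.192 = 0.01848 + 0.16512 = 0.1836
P(C|R2) = 0.43·0.133 + 0.57·0.205 = 0.05719 + 0.11685 = 0.17404
P(C|R3) = 0.91·0.027 + 0.09·0.059 = 0.02457 + 0.00531 = 0.02988
By total probability over the outer partition,
P(C) = 0.21·0.1836 + 0.23·0.17404 + 0.56·0.02988
      = 0.038556 + 0.0400292 + 0.0167328 = 0.095318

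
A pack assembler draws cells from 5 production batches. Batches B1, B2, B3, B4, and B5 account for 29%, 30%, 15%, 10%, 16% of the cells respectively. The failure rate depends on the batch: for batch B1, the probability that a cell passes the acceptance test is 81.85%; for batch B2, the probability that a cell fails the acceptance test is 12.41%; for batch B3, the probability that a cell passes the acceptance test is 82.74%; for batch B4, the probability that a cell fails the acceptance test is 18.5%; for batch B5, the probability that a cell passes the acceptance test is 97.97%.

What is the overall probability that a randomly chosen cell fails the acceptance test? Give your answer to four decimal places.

P(F) ≈ 0.1375

P(F|B1) = 1 − 0.8185 = 0.1815.
P(F|B3) = 1 − 0.8274 = 0.1726.
P(F|B5) = 1 − 0.9797 = 0.0203.
By the law of total probability,
P(F) = P(F|B1)·P(B1) + P(F|B2)·P(B2) + P(F|B3)·P(B3) + P(F|B4)·P(B4) + P(F|B5)·P(B5)
      = 0.1815·0.29 + 0.1241·0.3 + 0.1726·0.15 + 0.185·0.1 + 0.0203·0.16
      = 0.052635 + 0.03723 + 0.02589 + 0.0185 + 0.003248 = 0.137503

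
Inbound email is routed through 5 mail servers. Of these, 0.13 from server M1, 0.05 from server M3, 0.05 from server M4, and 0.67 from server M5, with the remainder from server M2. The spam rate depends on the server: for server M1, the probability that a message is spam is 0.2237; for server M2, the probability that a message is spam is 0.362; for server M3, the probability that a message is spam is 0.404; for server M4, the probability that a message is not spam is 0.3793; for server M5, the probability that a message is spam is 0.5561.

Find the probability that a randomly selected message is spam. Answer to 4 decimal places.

P(M2) = 1 − (0.13 + 0.05 + 0.05 + 0.67) = 0.1.
P(S|M4) = 1 − 0.3793 = 0.6207.
By the law of total probability,
P(S) = P(S|M1)·P(M1) + P(S|M2)·P(M2) + P(S|M3)·P(M3) + P(S|M4)·P(M4) + P(S|M5)·P(M5)
      = 0.2237·0.13 + 0.362·0.1 + 0.404·0.05 + 0.6207·0.05 + 0.5561·0.67
      = 0.029081 + 0.0362 + 0.0202 + 0.031035 + 0.372587 = 0.489103

P(S) ≈ 0.4891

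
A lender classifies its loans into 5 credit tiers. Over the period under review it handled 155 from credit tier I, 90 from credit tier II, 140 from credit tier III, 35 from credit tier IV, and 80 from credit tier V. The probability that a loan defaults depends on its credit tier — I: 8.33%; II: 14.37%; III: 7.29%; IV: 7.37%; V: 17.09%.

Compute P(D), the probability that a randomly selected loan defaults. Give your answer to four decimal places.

0.1046

Total: 155 + 90 + 140 + 35 + 80 = 500.
P(I) = 155/500 = 0.31. P(II) = 90/500 = 0.18. P(III) = 140/500 = 0.28. P(IV) = 35/500 = 0.07. P(V) = 80/500 = 0.16.
P(D) = P(D|I)·P(I) + P(D|II)·P(II) + P(D|III)·P(III) + P(D|IV)·P(IV) + P(D|V)·P(V)
      = 0.0833·0.31 + 0.1437·0.18 + 0.0729·0.28 + 0.0737·0.07 + 0.1709·0.16
      = 0.025823 + 0.025866 + 0.020412 + 0.005159 + 0.027344 = 0.104604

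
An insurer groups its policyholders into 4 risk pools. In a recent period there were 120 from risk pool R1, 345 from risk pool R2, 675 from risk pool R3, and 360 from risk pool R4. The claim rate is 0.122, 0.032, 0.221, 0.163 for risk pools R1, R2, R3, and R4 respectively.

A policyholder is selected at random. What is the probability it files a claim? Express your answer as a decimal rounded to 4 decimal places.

0.1557

Total: 120 + 345 + 675 + 360 = 1500.
P(R1) = 120/1500 = 0.08. P(R2) = 345/1500 = 0.23. P(R3) = 675/1500 = 0.45. P(R4) = 360/1500 = 0.24.
P(C) = P(C|R1)·P(R1) + P(C|R2)·P(R2) + P(C|R3)·P(R3) + P(C|R4)·P(R4)
      = 0.122·0.08 + 0.032·0.23 + 0.221·0.45 + 0.163·0.24
      = 0.00976 + 0.00736 + 0.09945 + 0.03912 = 0.15569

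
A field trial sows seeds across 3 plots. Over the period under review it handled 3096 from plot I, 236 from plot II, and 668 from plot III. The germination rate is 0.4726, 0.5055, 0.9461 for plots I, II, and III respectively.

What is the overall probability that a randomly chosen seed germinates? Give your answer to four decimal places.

P(G) ≈ 0.5536

Total: 3096 + 236 + 668 = 4000.
P(I) = 3096/4000 = 0.774. P(II) = 236/4000 = 0.059. P(III) = 668/4000 = 0.167.
P(G) = P(G|I)·P(I) + P(G|II)·P(II) + P(G|III)·P(III)
      = 0.4726·0.774 + 0.5055·0.059 + 0.9461·0.167
      = 0.3657924 + 0.0298245 + 0.1579987 = 0.5536156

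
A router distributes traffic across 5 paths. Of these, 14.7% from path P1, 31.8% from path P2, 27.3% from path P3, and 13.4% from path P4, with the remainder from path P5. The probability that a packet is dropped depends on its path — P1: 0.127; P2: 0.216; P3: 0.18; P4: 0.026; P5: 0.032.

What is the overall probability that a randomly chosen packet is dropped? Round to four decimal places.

P(L) ≈ 0.1441

P(P5) = 1 − (0.147 + 0.318 + 0.273 + 0.134) = 0.128.
P(L) = P(L|P1)·P(P1) + P(L|P2)·P(P2) + P(L|P3)·P(P3) + P(L|P4)·P(P4) + P(L|P5)·P(P5)
      = 0.127·0.147 + 0.216·0.318 + 0.18·0.273 + 0.026·0.134 + 0.032·0.128
      = 0.018669 + 0.068688 + 0.04914 + 0.003484 + 0.004096 = 0.144077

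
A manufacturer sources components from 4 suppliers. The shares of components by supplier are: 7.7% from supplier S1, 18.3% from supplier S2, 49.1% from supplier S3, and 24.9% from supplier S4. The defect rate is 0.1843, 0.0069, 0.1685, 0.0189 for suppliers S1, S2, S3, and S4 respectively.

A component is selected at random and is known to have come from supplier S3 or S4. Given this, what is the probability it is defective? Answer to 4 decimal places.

Let S = {S3, S4}.
P(S) = 0.491 + 0.249 = 0.74.
P(D ∩ S) = 0.1685·0.491 + 0.0189·0.249 = 0.0827335 + 0.0047061 = 0.0874396.
P(D | S) = 0.0874396 / 0.74 = 0.118162…

0.1182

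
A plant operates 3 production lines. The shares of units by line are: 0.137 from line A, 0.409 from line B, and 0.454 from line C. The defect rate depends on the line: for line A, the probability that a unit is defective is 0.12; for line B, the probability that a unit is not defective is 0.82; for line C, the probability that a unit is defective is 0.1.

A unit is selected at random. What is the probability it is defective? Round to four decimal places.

P(D|B) = 1 − 0.82 = 0.18.
Summing over the partition,
P(D) = P(D|A)·P(A) + P(D|B)·P(B) + P(D|C)·P(C)
      = 0.12·0.137 + 0.18·0.409 + 0.1·0.454
      = 0.01644 + 0.07362 + 0.0454 = 0.13546

P(D) ≈ 0.1355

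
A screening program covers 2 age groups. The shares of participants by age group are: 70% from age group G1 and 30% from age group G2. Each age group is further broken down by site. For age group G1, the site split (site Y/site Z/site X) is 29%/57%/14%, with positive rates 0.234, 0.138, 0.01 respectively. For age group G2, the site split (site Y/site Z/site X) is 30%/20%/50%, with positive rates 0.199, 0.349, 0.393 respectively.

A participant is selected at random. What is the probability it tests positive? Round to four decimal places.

0.2013

P(T|G1) = 0.29·0.234 + 0.57·0.138 + 0.14·0.01 = 0.06786 + 0.07866 + 0.0014 = 0.14792
P(T|G2) = 0.3·0.199 + 0.2·0.349 + 0.5·0.393 = 0.0597 + 0.0698 + 0.1965 = 0.326
Then overall,
P(T) = 0.7·0.14792 + 0.3·0.326
      = 0.103544 + 0.0978 = 0.201344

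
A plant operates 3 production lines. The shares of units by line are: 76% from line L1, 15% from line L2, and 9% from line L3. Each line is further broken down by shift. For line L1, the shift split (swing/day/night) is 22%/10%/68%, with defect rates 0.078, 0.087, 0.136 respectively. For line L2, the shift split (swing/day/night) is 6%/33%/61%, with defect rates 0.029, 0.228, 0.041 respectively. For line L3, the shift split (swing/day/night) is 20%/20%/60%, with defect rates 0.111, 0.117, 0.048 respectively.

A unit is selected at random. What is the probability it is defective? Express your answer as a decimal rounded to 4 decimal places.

0.1119

P(D|L1) = 0.22·0.078 + 0.1·0.087 + 0.68·0.136 = 0.01716 + 0.0087 + 0.09248 = 0.11834
P(D|L2) = 0.06·0.029 + 0.33·0.228 + 0.61·0.041 = 0.00174 + 0.07524 + 0.02501 = 0.10199
P(D|L3) = 0.2·0.111 + 0.2·0.117 + 0.6·0.048 = 0.0222 + 0.0234 + 0.0288 = 0.0744
Then overall,
P(D) = 0.76·0.11834 + 0.15·0.10199 + 0.09·0.0744
      = 0.0899384 + 0.0152985 + 0.006696 = 0.1119329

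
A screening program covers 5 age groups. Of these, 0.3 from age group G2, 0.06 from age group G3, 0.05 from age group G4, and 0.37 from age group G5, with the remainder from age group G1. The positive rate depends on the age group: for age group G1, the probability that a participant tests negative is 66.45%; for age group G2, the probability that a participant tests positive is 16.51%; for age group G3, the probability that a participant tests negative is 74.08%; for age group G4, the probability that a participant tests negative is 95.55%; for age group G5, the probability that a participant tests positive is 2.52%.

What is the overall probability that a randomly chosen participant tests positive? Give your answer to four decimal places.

0.1504

P(G1) = 1 − (0.3 + 0.06 + 0.05 + 0.37) = 0.22.
P(T|G1) = 1 − 0.6645 = 0.3355.
P(T|G3) = 1 − 0.7408 = 0.2592.
P(T|G4) = 1 − 0.9555 = 0.0445.
P(T) = P(T|G1)·P(G1) + P(T|G2)·P(G2) + P(T|G3)·P(G3) + P(T|G4)·P(G4) + P(T|G5)·P(G5)
      = 0.3355·0.22 + 0.1651·0.3 + 0.2592·0.06 + 0.0445·0.05 + 0.0252·0.37
      = 0.07381 + 0.04953 + 0.015552 + 0.002225 + 0.009324 = 0.150441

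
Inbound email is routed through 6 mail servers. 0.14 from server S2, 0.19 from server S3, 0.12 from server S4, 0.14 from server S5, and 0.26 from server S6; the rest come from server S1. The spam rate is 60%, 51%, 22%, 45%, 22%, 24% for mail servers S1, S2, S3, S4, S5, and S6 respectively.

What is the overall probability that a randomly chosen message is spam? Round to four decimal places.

P(S1) = 1 − (0.14 + 0.19 + 0.12 + 0.14 + 0.26) = 0.15.
Using total probability over the partition,
P(S) = P(S|S1)·P(S1) + P(S|S2)·P(S2) + P(S|S3)·P(S3) + P(S|S4)·P(S4) + P(S|S5)·P(S5) + P(S|S6)·P(S6)
      = 0.6·0.15 + 0.51·0.14 + 0.22·0.19 + 0.45·0.12 + 0.22·0.14 + 0.24·0.26
      = 0.09 + 0.0714 + 0.0418 + 0.054 + 0.0308 + 0.0624 = 0.3504

P(S) ≈ 0.3504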